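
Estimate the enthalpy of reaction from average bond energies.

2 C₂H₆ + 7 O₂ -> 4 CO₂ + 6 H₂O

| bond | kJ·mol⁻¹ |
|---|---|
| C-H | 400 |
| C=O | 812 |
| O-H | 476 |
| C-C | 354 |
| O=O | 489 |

Bonds broken (reactants):
  C-C: 2 × 354 = 708
  C-H: 12 × 400 = 4800
  O=O: 7 × 489 = 3423
  Σ(broken) = 8931 kJ
Bonds formed (products):
  C=O: 8 × 812 = 6496
  O-H: 12 × 476 = 5712
  Σ(formed) = 12208 kJ
ΔH = Σ(broken) − Σ(formed) = 8931 − 12208 = −3277 kJ

ΔH ≈ −3277 kJ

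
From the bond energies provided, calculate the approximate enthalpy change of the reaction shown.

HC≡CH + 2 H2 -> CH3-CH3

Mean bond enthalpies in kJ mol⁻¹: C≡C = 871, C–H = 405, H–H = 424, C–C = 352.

ΔH ≈ −253 kJ

Bonds broken (reactants):
  C≡C: 1 × 871 = 871
  C–H: 2 × 405 = 810
  H–H: 2 × 424 = 848
  Σ(broken) = 2529 kJ
Bonds formed (products):
  C–C: 1 × 352 = 352
  C–H: 6 × 405 = 2430
  Σ(formed) = 2782 kJ
ΔH = Σ(broken) − Σ(formed) = 2529 − 2782 = −253 kJ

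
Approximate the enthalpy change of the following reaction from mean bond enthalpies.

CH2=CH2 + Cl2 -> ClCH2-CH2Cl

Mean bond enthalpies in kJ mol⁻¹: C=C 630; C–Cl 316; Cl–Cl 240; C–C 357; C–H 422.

ΔH ≈ −119 kJ

Bonds broken (reactants):
  C–H: 4 × 422 = 1688
  C=C: 1 × 630 = 630
  Cl–Cl: 1 × 240 = 240
  Σ(broken) = 2558 kJ
Bonds formed (products):
  C–C: 1 × 357 = 357
  C–Cl: 2 × 316 = 632
  C–H: 4 × 422 = 1688
  Σ(formed) = 2677 kJ
ΔH = Σ(broken) − Σ(formed) = 2558 − 2677 = −119 kJ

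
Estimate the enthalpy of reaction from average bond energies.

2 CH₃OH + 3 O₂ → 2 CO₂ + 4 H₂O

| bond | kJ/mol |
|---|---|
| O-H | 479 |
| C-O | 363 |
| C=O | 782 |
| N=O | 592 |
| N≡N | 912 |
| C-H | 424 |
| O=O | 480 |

ΔH ≈ −1292 kJ

Bonds broken (reactants):
  C-H: 6 × 424 = 2544
  C-O: 2 × 363 = 726
  O-H: 2 × 479 = 958
  O=O: 3 × 480 = 1440
  Σ(broken) = 5668 kJ
Bonds formed (products):
  C=O: 4 × 782 = 3128
  O-H: 8 × 479 = 3832
  Σ(formed) = 6960 kJ
ΔH = Σ(broken) − Σ(formed) = 5668 − 6960 = −1292 kJ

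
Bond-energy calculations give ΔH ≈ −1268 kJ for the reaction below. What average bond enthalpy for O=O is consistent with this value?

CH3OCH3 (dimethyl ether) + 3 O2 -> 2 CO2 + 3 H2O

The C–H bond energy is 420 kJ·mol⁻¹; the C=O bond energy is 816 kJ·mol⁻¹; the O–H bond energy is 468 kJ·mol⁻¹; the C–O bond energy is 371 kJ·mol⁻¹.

Let D be the O=O bond energy.
Σ(broken) = 6×420 + 2×371 + 3×D = 3262 + 3D
Σ(formed) = 4×816 + 6×468 = 6072
ΔH = Σ(broken) − Σ(formed) = (3262 + 3D) − (6072) = −2810 + 3D
Setting this equal to −1268 kJ gives 3D = 1542, so D = 514 kJ/mol.

D(O=O) ≈ 514 kJ/mol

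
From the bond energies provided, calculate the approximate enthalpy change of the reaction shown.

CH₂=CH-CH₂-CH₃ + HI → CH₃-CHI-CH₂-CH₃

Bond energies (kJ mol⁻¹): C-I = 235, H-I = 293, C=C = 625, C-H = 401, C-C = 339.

ΔH ≈ −57 kJ

Bonds broken (reactants):
  C-C: 2 × 339 = 678
  C-H: 8 × 401 = 3208
  C=C: 1 × 625 = 625
  H-I: 1 × 293 = 293
  Σ(broken) = 4804 kJ
Bonds formed (products):
  C-C: 3 × 339 = 1017
  C-H: 9 × 401 = 3609
  C-I: 1 × 235 = 235
  Σ(formed) = 4861 kJ
ΔH = Σ(broken) − Σ(formed) = 4804 − 4861 = −57 kJ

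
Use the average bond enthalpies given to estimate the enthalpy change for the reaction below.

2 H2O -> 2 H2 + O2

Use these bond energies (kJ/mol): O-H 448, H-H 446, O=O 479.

Bonds broken (reactants):
  O-H: 4 × 448 = 1792
  Σ(broken) = 1792 kJ
Bonds formed (products):
  H-H: 2 × 446 = 892
  O=O: 1 × 479 = 479
  Σ(formed) = 1371 kJ
ΔH = Σ(broken) − Σ(formed) = 1792 − 1371 = +421 kJ

ΔH ≈ +421 kJ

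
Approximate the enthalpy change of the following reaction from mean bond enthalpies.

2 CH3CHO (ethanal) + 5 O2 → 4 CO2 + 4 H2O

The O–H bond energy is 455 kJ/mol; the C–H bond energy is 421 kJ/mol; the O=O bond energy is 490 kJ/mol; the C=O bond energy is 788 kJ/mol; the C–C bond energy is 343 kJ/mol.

ΔH ≈ −1864 kJ

Bonds broken (reactants):
  C–C: 2 × 343 = 686
  C–H: 8 × 421 = 3368
  C=O: 2 × 788 = 1576
  O=O: 5 × 490 = 2450
  Σ(broken) = 8080 kJ
Bonds formed (products):
  C=O: 8 × 788 = 6304
  O–H: 8 × 455 = 3640
  Σ(formed) = 9944 kJ
ΔH = Σ(broken) − Σ(formed) = 8080 − 9944 = −1864 kJ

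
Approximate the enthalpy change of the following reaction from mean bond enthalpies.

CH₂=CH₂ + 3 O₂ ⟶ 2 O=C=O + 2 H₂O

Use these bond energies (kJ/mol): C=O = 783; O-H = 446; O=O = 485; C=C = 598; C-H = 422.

ΔH ≈ −1175 kJ

Bonds broken (reactants):
  C-H: 4 × 422 = 1688
  C=C: 1 × 598 = 598
  O=O: 3 × 485 = 1455
  Σ(broken) = 3741 kJ
Bonds formed (products):
  C=O: 4 × 783 = 3132
  O-H: 4 × 446 = 1784
  Σ(formed) = 4916 kJ
ΔH = Σ(broken) − Σ(formed) = 3741 − 4916 = −1175 kJ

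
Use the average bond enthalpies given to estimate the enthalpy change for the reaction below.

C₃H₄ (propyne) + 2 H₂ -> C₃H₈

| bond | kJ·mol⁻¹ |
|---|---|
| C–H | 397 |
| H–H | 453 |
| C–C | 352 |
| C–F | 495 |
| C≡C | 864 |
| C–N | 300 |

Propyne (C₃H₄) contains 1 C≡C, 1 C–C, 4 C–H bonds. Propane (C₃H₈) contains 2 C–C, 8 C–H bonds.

ΔH ≈ −170 kJ

Bonds broken (reactants):
  C≡C: 1 × 864 = 864
  C–C: 1 × 352 = 352
  C–H: 4 × 397 = 1588
  H–H: 2 × 453 = 906
  Σ(broken) = 3710 kJ
Bonds formed (products):
  C–C: 2 × 352 = 704
  C–H: 8 × 397 = 3176
  Σ(formed) = 3880 kJ
ΔH = Σ(broken) − Σ(formed) = 3710 − 3880 = −170 kJ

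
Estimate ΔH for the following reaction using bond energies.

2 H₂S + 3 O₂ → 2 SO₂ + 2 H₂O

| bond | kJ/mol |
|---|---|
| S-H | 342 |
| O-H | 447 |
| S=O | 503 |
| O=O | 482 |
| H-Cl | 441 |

Bonds broken (reactants):
  O=O: 3 × 482 = 1446
  S-H: 4 × 342 = 1368
  Σ(broken) = 2814 kJ
Bonds formed (products):
  O-H: 4 × 447 = 1788
  S=O: 4 × 503 = 2012
  Σ(formed) = 3800 kJ
ΔH = Σ(broken) − Σ(formed) = 2814 − 3800 = −986 kJ

ΔH ≈ −986 kJ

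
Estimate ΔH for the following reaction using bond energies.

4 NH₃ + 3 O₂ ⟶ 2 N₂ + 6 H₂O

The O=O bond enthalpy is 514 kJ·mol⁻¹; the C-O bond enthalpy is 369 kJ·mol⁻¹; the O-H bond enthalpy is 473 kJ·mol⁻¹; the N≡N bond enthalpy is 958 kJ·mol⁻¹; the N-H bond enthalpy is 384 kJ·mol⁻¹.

Bonds broken (reactants):
  N-H: 12 × 384 = 4608
  O=O: 3 × 514 = 1542
  Σ(broken) = 6150 kJ
Bonds formed (products):
  N≡N: 2 × 958 = 1916
  O-H: 12 × 473 = 5676
  Σ(formed) = 7592 kJ
ΔH = Σ(broken) − Σ(formed) = 6150 − 7592 = −1442 kJ

ΔH ≈ −1442 kJ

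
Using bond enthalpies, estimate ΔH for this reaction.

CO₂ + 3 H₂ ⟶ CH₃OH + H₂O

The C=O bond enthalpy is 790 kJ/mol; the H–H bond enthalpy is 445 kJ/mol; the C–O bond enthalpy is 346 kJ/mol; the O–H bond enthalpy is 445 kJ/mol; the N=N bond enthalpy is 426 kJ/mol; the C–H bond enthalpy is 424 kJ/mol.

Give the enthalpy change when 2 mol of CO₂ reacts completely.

Bonds broken (reactants):
  C=O: 2 × 790 = 1580
  H–H: 3 × 445 = 1335
  Σ(broken) = 2915 kJ
Bonds formed (products):
  C–H: 3 × 424 = 1272
  C–O: 1 × 346 = 346
  O–H: 3 × 445 = 1335
  Σ(formed) = 2953 kJ
ΔH = Σ(broken) − Σ(formed) = 2915 − 2953 = −38 kJ
For 2× the reaction as written: 2 × (−38) = −76 kJ

ΔH = −76 kJ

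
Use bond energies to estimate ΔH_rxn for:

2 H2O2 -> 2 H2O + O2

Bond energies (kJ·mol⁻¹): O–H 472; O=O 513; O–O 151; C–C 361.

ΔH ≈ −211 kJ

Bonds broken (reactants):
  O–H: 4 × 472 = 1888
  O–O: 2 × 151 = 302
  Σ(broken) = 2190 kJ
Bonds formed (products):
  O–H: 4 × 472 = 1888
  O=O: 1 × 513 = 513
  Σ(formed) = 2401 kJ
ΔH = Σ(broken) − Σ(formed) = 2190 − 2401 = −211 kJ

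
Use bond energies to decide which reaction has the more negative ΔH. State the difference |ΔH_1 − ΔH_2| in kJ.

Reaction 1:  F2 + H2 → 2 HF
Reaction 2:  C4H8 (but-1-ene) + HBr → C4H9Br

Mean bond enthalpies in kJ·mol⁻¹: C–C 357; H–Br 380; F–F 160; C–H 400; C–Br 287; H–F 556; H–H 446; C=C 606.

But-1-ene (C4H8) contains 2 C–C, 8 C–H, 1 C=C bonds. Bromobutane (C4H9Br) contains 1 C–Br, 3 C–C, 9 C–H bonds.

Reaction 1:
  Bonds broken (reactants):
    F–F: 1 × 160 = 160
    H–H: 1 × 446 = 446
    Σ(broken) = 606 kJ
  Bonds formed (products):
    H–F: 2 × 556 = 1112
    Σ(formed) = 1112 kJ
  ΔH_1 = 606 − 1112 = −506 kJ
Reaction 2:
  Bonds broken (reactants):
    C–C: 2 × 357 = 714
    C–H: 8 × 400 = 3200
    C=C: 1 × 606 = 606
    H–Br: 1 × 380 = 380
    Σ(broken) = 4900 kJ
  Bonds formed (products):
    C–Br: 1 × 287 = 287
    C–C: 3 × 357 = 1071
    C–H: 9 × 400 = 3600
    Σ(formed) = 4958 kJ
  ΔH_2 = 4900 − 4958 = −58 kJ
ΔH_1 − ΔH_2 = −448 kJ, so reaction 1 has the more negative ΔH; |ΔH_1 − ΔH_2| = 448 kJ.

Reaction 1, by 448 kJ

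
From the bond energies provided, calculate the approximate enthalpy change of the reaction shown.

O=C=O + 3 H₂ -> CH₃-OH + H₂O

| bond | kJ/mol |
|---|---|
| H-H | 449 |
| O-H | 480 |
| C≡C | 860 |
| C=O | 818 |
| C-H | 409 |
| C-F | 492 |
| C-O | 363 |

Bonds broken (reactants):
  C=O: 2 × 818 = 1636
  H-H: 3 × 449 = 1347
  Σ(broken) = 2983 kJ
Bonds formed (products):
  C-H: 3 × 409 = 1227
  C-O: 1 × 363 = 363
  O-H: 3 × 480 = 1440
  Σ(formed) = 3030 kJ
ΔH = Σ(broken) − Σ(formed) = 2983 − 3030 = −47 kJ

ΔH ≈ −47 kJ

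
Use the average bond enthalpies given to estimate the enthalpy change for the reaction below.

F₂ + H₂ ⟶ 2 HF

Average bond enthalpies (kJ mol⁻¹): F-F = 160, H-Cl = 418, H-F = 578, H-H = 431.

Bonds broken (reactants):
  F-F: 1 × 160 = 160
  H-H: 1 × 431 = 431
  Σ(broken) = 591 kJ
Bonds formed (products):
  H-F: 2 × 578 = 1156
  Σ(formed) = 1156 kJ
ΔH = Σ(broken) − Σ(formed) = 591 − 1156 = −565 kJ

ΔH ≈ −565 kJ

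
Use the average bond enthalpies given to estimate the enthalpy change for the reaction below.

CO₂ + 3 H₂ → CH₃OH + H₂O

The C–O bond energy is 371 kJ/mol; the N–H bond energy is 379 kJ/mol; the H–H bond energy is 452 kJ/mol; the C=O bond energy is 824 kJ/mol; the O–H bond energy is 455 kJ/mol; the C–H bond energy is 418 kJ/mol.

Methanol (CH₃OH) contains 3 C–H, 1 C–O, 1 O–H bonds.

ΔH ≈ +14 kJ

Bonds broken (reactants):
  C=O: 2 × 824 = 1648
  H–H: 3 × 452 = 1356
  Σ(broken) = 3004 kJ
Bonds formed (products):
  C–H: 3 × 418 = 1254
  C–O: 1 × 371 = 371
  O–H: 3 × 455 = 1365
  Σ(formed) = 2990 kJ
ΔH = Σ(broken) − Σ(formed) = 3004 − 2990 = +14 kJ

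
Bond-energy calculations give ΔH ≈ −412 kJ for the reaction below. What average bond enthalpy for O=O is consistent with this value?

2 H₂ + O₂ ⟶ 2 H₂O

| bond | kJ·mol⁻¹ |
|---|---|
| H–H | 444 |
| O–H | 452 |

D(O=O) ≈ 508 kJ/mol

Let D be the O=O bond energy.
Σ(broken) = 2×444 + 1×D = 888 + D
Σ(formed) = 4×452 = 1808
ΔH = Σ(broken) − Σ(formed) = (888 + D) − (1808) = −920 + D
Setting this equal to −412 kJ gives D = 508 kJ/mol.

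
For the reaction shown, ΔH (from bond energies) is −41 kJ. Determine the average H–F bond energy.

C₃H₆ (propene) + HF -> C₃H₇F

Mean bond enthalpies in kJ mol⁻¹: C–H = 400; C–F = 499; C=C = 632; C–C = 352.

D(H–F) ≈ 578 kJ/mol

Let D be the H–F bond energy.
Σ(broken) = 1×352 + 6×400 + 1×632 + 1×D = 3384 + D
Σ(formed) = 2×352 + 1×499 + 7×400 = 4003
ΔH = Σ(broken) − Σ(formed) = (3384 + D) − (4003) = −619 + D
Setting this equal to −41 kJ gives D = 578 kJ/mol.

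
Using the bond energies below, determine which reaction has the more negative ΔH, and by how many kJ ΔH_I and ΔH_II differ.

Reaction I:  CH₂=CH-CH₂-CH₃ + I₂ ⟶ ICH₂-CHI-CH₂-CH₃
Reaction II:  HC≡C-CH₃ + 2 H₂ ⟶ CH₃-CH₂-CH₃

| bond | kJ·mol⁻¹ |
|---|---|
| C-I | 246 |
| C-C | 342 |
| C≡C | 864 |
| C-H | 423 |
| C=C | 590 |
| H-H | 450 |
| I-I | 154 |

Reaction I:
  Bonds broken (reactants):
    C-C: 2 × 342 = 684
    C-H: 8 × 423 = 3384
    C=C: 1 × 590 = 590
    I-I: 1 × 154 = 154
    Σ(broken) = 4812 kJ
  Bonds formed (products):
    C-C: 3 × 342 = 1026
    C-H: 8 × 423 = 3384
    C-I: 2 × 246 = 492
    Σ(formed) = 4902 kJ
  ΔH_I = 4812 − 4902 = −90 kJ
Reaction II:
  Bonds broken (reactants):
    C≡C: 1 × 864 = 864
    C-C: 1 × 342 = 342
    C-H: 4 × 423 = 1692
    H-H: 2 × 450 = 900
    Σ(broken) = 3798 kJ
  Bonds formed (products):
    C-C: 2 × 342 = 684
    C-H: 8 × 423 = 3384
    Σ(formed) = 4068 kJ
  ΔH_II = 3798 − 4068 = −270 kJ
ΔH_I − ΔH_II = +180 kJ, so reaction II has the more negative ΔH; |ΔH_I − ΔH_II| = 180 kJ.

Reaction II, by 180 kJ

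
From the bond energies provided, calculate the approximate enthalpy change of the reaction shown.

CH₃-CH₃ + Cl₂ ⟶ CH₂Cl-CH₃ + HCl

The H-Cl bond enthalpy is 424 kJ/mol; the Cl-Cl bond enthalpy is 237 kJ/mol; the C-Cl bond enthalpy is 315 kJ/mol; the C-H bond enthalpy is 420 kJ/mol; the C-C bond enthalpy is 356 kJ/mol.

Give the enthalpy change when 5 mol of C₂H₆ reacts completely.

Bonds broken (reactants):
  C-C: 1 × 356 = 356
  C-H: 6 × 420 = 2520
  Cl-Cl: 1 × 237 = 237
  Σ(broken) = 3113 kJ
Bonds formed (products):
  C-C: 1 × 356 = 356
  C-Cl: 1 × 315 = 315
  C-H: 5 × 420 = 2100
  H-Cl: 1 × 424 = 424
  Σ(formed) = 3195 kJ
ΔH = Σ(broken) − Σ(formed) = 3113 − 3195 = −82 kJ
For 5× the reaction as written: 5 × (−82) = −410 kJ

ΔH = −410 kJ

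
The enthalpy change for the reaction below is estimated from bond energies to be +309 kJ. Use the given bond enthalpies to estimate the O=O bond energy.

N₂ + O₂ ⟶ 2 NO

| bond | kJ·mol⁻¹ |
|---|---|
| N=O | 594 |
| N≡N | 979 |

D(O=O) ≈ 518 kJ/mol

Let D be the O=O bond energy.
Σ(broken) = 1×979 + 1×D = 979 + D
Σ(formed) = 2×594 = 1188
ΔH = Σ(broken) − Σ(formed) = (979 + D) − (1188) = −209 + D
Setting this equal to +309 kJ gives D = 518 kJ/mol.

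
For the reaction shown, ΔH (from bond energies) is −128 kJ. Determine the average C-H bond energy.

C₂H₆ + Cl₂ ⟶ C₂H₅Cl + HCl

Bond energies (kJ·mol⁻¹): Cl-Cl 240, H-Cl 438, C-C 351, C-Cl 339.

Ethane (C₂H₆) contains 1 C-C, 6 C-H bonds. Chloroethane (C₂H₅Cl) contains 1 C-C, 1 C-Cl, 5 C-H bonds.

D(C-H) ≈ 409 kJ/mol

Let D be the C-H bond energy.
Σ(broken) = 1×351 + 6×D + 1×240 = 591 + 6D
Σ(formed) = 1×351 + 1×339 + 5×D + 1×438 = 1128 + 5D
ΔH = Σ(broken) − Σ(formed) = (591 + 6D) − (1128 + 5D) = −537 + D
Setting this equal to −128 kJ gives D = 409 kJ/mol.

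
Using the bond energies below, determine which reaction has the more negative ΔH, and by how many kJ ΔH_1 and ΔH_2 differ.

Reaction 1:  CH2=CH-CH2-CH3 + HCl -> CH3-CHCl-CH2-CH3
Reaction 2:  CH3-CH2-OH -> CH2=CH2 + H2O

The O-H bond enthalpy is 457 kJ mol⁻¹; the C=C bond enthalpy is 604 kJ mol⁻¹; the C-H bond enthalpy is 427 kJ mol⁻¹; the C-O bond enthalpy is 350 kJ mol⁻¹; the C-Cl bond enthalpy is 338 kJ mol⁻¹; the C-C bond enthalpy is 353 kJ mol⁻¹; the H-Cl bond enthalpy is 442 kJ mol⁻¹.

Reaction 1:
  Bonds broken (reactants):
    C-C: 2 × 353 = 706
    C-H: 8 × 427 = 3416
    C=C: 1 × 604 = 604
    H-Cl: 1 × 442 = 442
    Σ(broken) = 5168 kJ
  Bonds formed (products):
    C-C: 3 × 353 = 1059
    C-Cl: 1 × 338 = 338
    C-H: 9 × 427 = 3843
    Σ(formed) = 5240 kJ
  ΔH_1 = 5168 − 5240 = −72 kJ
Reaction 2:
  Bonds broken (reactants):
    C-C: 1 × 353 = 353
    C-H: 5 × 427 = 2135
    C-O: 1 × 350 = 350
    O-H: 1 × 457 = 457
    Σ(broken) = 3295 kJ
  Bonds formed (products):
    C-H: 4 × 427 = 1708
    C=C: 1 × 604 = 604
    O-H: 2 × 457 = 914
    Σ(formed) = 3226 kJ
  ΔH_2 = 3295 − 3226 = +69 kJ
ΔH_1 − ΔH_2 = −141 kJ, so reaction 1 has the more negative ΔH; |ΔH_1 − ΔH_2| = 141 kJ.

Reaction 1, by 141 kJ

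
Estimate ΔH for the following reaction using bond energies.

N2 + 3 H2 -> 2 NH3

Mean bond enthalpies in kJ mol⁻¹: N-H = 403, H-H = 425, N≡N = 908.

ΔH ≈ −235 kJ

Bonds broken (reactants):
  H-H: 3 × 425 = 1275
  N≡N: 1 × 908 = 908
  Σ(broken) = 2183 kJ
Bonds formed (products):
  N-H: 6 × 403 = 2418
  Σ(formed) = 2418 kJ
ΔH = Σ(broken) − Σ(formed) = 2183 − 2418 = −235 kJ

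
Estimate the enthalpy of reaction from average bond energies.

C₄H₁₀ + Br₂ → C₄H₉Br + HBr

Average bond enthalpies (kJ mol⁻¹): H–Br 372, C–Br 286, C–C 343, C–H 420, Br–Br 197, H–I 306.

Bonds broken (reactants):
  Br–Br: 1 × 197 = 197
  C–C: 3 × 343 = 1029
  C–H: 10 × 420 = 4200
  Σ(broken) = 5426 kJ
Bonds formed (products):
  C–Br: 1 × 286 = 286
  C–C: 3 × 343 = 1029
  C–H: 9 × 420 = 3780
  H–Br: 1 × 372 = 372
  Σ(formed) = 5467 kJ
ΔH = Σ(broken) − Σ(formed) = 5426 − 5467 = −41 kJ

ΔH ≈ −41 kJ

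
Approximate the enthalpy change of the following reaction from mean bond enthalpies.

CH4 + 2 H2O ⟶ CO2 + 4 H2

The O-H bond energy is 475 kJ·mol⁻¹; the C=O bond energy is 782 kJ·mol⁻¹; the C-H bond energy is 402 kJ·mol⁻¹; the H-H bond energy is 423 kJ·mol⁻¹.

Bonds broken (reactants):
  C-H: 4 × 402 = 1608
  O-H: 4 × 475 = 1900
  Σ(broken) = 3508 kJ
Bonds formed (products):
  C=O: 2 × 782 = 1564
  H-H: 4 × 423 = 1692
  Σ(formed) = 3256 kJ
ΔH = Σ(broken) − Σ(formed) = 3508 − 3256 = +252 kJ

ΔH ≈ +252 kJ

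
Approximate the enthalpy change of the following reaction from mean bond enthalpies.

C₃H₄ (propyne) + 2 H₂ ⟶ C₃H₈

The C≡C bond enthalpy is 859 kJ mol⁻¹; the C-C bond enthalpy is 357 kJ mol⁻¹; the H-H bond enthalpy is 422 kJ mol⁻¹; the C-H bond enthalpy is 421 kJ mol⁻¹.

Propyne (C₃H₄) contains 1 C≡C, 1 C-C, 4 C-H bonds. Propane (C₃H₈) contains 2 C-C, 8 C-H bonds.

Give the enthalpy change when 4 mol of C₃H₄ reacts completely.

Bonds broken (reactants):
  C≡C: 1 × 859 = 859
  C-C: 1 × 357 = 357
  C-H: 4 × 421 = 1684
  H-H: 2 × 422 = 844
  Σ(broken) = 3744 kJ
Bonds formed (products):
  C-C: 2 × 357 = 714
  C-H: 8 × 421 = 3368
  Σ(formed) = 4082 kJ
ΔH = Σ(broken) − Σ(formed) = 3744 − 4082 = −338 kJ
For 4× the reaction as written: 4 × (−338) = −1352 kJ

ΔH = −1352 kJ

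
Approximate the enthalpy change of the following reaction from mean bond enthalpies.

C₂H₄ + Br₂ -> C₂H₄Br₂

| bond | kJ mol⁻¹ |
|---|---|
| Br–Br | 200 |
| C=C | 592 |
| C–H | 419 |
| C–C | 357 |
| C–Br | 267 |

ΔH ≈ −99 kJ

Bonds broken (reactants):
  Br–Br: 1 × 200 = 200
  C–H: 4 × 419 = 1676
  C=C: 1 × 592 = 592
  Σ(broken) = 2468 kJ
Bonds formed (products):
  C–Br: 2 × 267 = 534
  C–C: 1 × 357 = 357
  C–H: 4 × 419 = 1676
  Σ(formed) = 2567 kJ
ΔH = Σ(broken) − Σ(formed) = 2468 − 2567 = −99 kJ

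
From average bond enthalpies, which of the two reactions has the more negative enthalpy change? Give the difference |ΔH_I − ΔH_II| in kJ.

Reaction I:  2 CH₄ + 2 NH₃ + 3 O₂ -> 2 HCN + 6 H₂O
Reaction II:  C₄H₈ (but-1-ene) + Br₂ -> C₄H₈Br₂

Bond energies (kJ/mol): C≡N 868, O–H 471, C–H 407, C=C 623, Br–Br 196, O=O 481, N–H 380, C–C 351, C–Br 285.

Reaction I, by 1121 kJ

Reaction I:
  Bonds broken (reactants):
    C–H: 8 × 407 = 3256
    N–H: 6 × 380 = 2280
    O=O: 3 × 481 = 1443
    Σ(broken) = 6979 kJ
  Bonds formed (products):
    C≡N: 2 × 868 = 1736
    C–H: 2 × 407 = 814
    O–H: 12 × 471 = 5652
    Σ(formed) = 8202 kJ
  ΔH_I = 6979 − 8202 = −1223 kJ
Reaction II:
  Bonds broken (reactants):
    Br–Br: 1 × 196 = 196
    C–C: 2 × 351 = 702
    C–H: 8 × 407 = 3256
    C=C: 1 × 623 = 623
    Σ(broken) = 4777 kJ
  Bonds formed (products):
    C–Br: 2 × 285 = 570
    C–C: 3 × 351 = 1053
    C–H: 8 × 407 = 3256
    Σ(formed) = 4879 kJ
  ΔH_II = 4777 − 4879 = −102 kJ
ΔH_I − ΔH_II = −1121 kJ, so reaction I has the more negative ΔH; |ΔH_I − ΔH_II| = 1121 kJ.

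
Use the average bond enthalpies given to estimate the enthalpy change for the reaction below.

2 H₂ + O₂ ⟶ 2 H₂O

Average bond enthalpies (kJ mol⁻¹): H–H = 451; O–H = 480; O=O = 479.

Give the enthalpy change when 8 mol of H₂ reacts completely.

Bonds broken (reactants):
  H–H: 2 × 451 = 902
  O=O: 1 × 479 = 479
  Σ(broken) = 1381 kJ
Bonds formed (products):
  O–H: 4 × 480 = 1920
  Σ(formed) = 1920 kJ
ΔH = Σ(broken) − Σ(formed) = 1381 − 1920 = −539 kJ
For 4× the reaction as written: 4 × (−539) = −2156 kJ

ΔH = −2156 kJ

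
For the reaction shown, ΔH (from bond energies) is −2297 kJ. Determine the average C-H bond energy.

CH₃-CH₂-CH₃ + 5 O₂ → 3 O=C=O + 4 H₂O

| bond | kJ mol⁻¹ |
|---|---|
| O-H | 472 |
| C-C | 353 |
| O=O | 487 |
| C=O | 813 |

Let D be the C-H bond energy.
Σ(broken) = 2×353 + 8×D + 5×487 = 3141 + 8D
Σ(formed) = 6×813 + 8×472 = 8654
ΔH = Σ(broken) − Σ(formed) = (3141 + 8D) − (8654) = −5513 + 8D
Setting this equal to −2297 kJ gives 8D = 3216, so D = 402 kJ/mol.

D(C-H) ≈ 402 kJ/mol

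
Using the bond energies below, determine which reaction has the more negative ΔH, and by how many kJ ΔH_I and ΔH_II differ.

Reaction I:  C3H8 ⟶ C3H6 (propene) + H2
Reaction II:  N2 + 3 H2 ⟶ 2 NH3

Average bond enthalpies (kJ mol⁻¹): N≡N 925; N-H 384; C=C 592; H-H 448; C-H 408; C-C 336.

Reaction I:
  Bonds broken (reactants):
    C-C: 2 × 336 = 672
    C-H: 8 × 408 = 3264
    Σ(broken) = 3936 kJ
  Bonds formed (products):
    C-C: 1 × 336 = 336
    C-H: 6 × 408 = 2448
    C=C: 1 × 592 = 592
    H-H: 1 × 448 = 448
    Σ(formed) = 3824 kJ
  ΔH_I = 3936 − 3824 = +112 kJ
Reaction II:
  Bonds broken (reactants):
    H-H: 3 × 448 = 1344
    N≡N: 1 × 925 = 925
    Σ(broken) = 2269 kJ
  Bonds formed (products):
    N-H: 6 × 384 = 2304
    Σ(formed) = 2304 kJ
  ΔH_II = 2269 − 2304 = −35 kJ
ΔH_I − ΔH_II = +147 kJ, so reaction II has the more negative ΔH; |ΔH_I − ΔH_II| = 147 kJ.

Reaction II, by 147 kJ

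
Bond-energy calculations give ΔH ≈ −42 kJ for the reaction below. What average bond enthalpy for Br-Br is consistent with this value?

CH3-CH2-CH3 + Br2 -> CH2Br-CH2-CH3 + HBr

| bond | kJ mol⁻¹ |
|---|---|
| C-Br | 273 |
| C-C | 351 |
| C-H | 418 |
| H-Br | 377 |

Let D be the Br-Br bond energy.
Σ(broken) = 1×D + 2×351 + 8×418 = 4046 + D
Σ(formed) = 1×273 + 2×351 + 7×418 + 1×377 = 4278
ΔH = Σ(broken) − Σ(formed) = (4046 + D) − (4278) = −232 + D
Setting this equal to −42 kJ gives D = 190 kJ/mol.

D(Br-Br) ≈ 190 kJ/mol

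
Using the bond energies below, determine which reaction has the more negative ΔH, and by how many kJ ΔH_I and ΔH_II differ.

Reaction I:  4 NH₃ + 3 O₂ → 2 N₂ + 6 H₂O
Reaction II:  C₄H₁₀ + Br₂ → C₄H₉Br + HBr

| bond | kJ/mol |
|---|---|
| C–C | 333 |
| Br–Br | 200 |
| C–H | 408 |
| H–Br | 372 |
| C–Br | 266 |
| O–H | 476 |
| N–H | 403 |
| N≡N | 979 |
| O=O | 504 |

Reaction I, by 1292 kJ

Reaction I:
  Bonds broken (reactants):
    N–H: 12 × 403 = 4836
    O=O: 3 × 504 = 1512
    Σ(broken) = 6348 kJ
  Bonds formed (products):
    N≡N: 2 × 979 = 1958
    O–H: 12 × 476 = 5712
    Σ(formed) = 7670 kJ
  ΔH_I = 6348 − 7670 = −1322 kJ
Reaction II:
  Bonds broken (reactants):
    Br–Br: 1 × 200 = 200
    C–C: 3 × 333 = 999
    C–H: 10 × 408 = 4080
    Σ(broken) = 5279 kJ
  Bonds formed (products):
    C–Br: 1 × 266 = 266
    C–C: 3 × 333 = 999
    C–H: 9 × 408 = 3672
    H–Br: 1 × 372 = 372
    Σ(formed) = 5309 kJ
  ΔH_II = 5279 − 5309 = −30 kJ
ΔH_I − ΔH_II = −1292 kJ, so reaction I has the more negative ΔH; |ΔH_I − ΔH_II| = 1292 kJ.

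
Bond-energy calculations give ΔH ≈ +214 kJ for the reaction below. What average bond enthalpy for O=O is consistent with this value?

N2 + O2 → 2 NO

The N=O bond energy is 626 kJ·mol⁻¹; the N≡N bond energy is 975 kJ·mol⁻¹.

Let D be the O=O bond energy.
Σ(broken) = 1×975 + 1×D = 975 + D
Σ(formed) = 2×626 = 1252
ΔH = Σ(broken) − Σ(formed) = (975 + D) − (1252) = −277 + D
Setting this equal to +214 kJ gives D = 491 kJ/mol.

D(O=O) ≈ 491 kJ/mol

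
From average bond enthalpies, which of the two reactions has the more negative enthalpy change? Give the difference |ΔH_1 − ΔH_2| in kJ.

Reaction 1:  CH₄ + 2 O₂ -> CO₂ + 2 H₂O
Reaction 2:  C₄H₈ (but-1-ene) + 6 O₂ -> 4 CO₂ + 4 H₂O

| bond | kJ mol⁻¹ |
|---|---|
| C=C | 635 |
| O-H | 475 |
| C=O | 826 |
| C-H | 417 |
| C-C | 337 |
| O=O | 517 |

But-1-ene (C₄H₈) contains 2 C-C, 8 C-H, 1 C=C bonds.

Reaction 2, by 1811 kJ

Reaction 1:
  Bonds broken (reactants):
    C-H: 4 × 417 = 1668
    O=O: 2 × 517 = 1034
    Σ(broken) = 2702 kJ
  Bonds formed (products):
    C=O: 2 × 826 = 1652
    O-H: 4 × 475 = 1900
    Σ(formed) = 3552 kJ
  ΔH_1 = 2702 − 3552 = −850 kJ
Reaction 2:
  Bonds broken (reactants):
    C-C: 2 × 337 = 674
    C-H: 8 × 417 = 3336
    C=C: 1 × 635 = 635
    O=O: 6 × 517 = 3102
    Σ(broken) = 7747 kJ
  Bonds formed (products):
    C=O: 8 × 826 = 6608
    O-H: 8 × 475 = 3800
    Σ(formed) = 10408 kJ
  ΔH_2 = 7747 − 10408 = −2661 kJ
ΔH_1 − ΔH_2 = +1811 kJ, so reaction 2 has the more negative ΔH; |ΔH_1 − ΔH_2| = 1811 kJ.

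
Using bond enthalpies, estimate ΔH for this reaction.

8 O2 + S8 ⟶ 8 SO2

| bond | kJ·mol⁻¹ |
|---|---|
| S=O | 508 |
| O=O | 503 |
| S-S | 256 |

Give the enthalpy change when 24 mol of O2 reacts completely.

Bonds broken (reactants):
  O=O: 8 × 503 = 4024
  S-S: 8 × 256 = 2048
  Σ(broken) = 6072 kJ
Bonds formed (products):
  S=O: 16 × 508 = 8128
  Σ(formed) = 8128 kJ
ΔH = Σ(broken) − Σ(formed) = 6072 − 8128 = −2056 kJ
For 3× the reaction as written: 3 × (−2056) = −6168 kJ

ΔH = −6168 kJ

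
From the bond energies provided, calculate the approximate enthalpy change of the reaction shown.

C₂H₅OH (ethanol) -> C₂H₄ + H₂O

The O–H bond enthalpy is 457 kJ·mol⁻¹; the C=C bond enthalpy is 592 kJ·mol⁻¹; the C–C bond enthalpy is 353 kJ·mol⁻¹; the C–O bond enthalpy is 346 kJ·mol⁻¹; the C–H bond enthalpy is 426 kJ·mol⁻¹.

Bonds broken (reactants):
  C–C: 1 × 353 = 353
  C–H: 5 × 426 = 2130
  C–O: 1 × 346 = 346
  O–H: 1 × 457 = 457
  Σ(broken) = 3286 kJ
Bonds formed (products):
  C–H: 4 × 426 = 1704
  C=C: 1 × 592 = 592
  O–H: 2 × 457 = 914
  Σ(formed) = 3210 kJ
ΔH = Σ(broken) − Σ(formed) = 3286 − 3210 = +76 kJ

ΔH ≈ +76 kJ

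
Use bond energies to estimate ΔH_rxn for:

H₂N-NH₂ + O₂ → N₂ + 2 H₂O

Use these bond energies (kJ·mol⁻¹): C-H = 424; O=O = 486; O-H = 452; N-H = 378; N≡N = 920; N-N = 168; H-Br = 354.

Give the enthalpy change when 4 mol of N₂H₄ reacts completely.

ΔH = −2248 kJ

Bonds broken (reactants):
  N-H: 4 × 378 = 1512
  N-N: 1 × 168 = 168
  O=O: 1 × 486 = 486
  Σ(broken) = 2166 kJ
Bonds formed (products):
  N≡N: 1 × 920 = 920
  O-H: 4 × 452 = 1808
  Σ(formed) = 2728 kJ
ΔH = Σ(broken) − Σ(formed) = 2166 − 2728 = −562 kJ
For 4× the reaction as written: 4 × (−562) = −2248 kJ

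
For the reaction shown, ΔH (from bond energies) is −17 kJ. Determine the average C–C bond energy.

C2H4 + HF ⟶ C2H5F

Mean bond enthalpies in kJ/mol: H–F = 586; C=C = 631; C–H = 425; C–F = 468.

Let D be the C–C bond energy.
Σ(broken) = 4×425 + 1×631 + 1×586 = 2917
Σ(formed) = 1×D + 1×468 + 5×425 = 2593 + D
ΔH = Σ(broken) − Σ(formed) = (2917) − (2593 + D) = +324 − D
Setting this equal to −17 kJ gives D = 341 kJ/mol.

D(C–C) ≈ 341 kJ/mol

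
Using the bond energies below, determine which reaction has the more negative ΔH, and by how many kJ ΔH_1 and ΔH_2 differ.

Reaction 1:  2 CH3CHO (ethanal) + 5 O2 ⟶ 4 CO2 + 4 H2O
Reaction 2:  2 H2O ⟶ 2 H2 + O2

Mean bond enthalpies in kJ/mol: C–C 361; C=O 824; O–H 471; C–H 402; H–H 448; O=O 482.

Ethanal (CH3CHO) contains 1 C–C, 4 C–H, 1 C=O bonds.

Reaction 1:
  Bonds broken (reactants):
    C–C: 2 × 361 = 722
    C–H: 8 × 402 = 3216
    C=O: 2 × 824 = 1648
    O=O: 5 × 482 = 2410
    Σ(broken) = 7996 kJ
  Bonds formed (products):
    C=O: 8 × 824 = 6592
    O–H: 8 × 471 = 3768
    Σ(formed) = 10360 kJ
  ΔH_1 = 7996 − 10360 = −2364 kJ
Reaction 2:
  Bonds broken (reactants):
    O–H: 4 × 471 = 1884
    Σ(broken) = 1884 kJ
  Bonds formed (products):
    H–H: 2 × 448 = 896
    O=O: 1 × 482 = 482
    Σ(formed) = 1378 kJ
  ΔH_2 = 1884 − 1378 = +506 kJ
ΔH_1 − ΔH_2 = −2870 kJ, so reaction 1 has the more negative ΔH; |ΔH_1 − ΔH_2| = 2870 kJ.

Reaction 1, by 2870 kJ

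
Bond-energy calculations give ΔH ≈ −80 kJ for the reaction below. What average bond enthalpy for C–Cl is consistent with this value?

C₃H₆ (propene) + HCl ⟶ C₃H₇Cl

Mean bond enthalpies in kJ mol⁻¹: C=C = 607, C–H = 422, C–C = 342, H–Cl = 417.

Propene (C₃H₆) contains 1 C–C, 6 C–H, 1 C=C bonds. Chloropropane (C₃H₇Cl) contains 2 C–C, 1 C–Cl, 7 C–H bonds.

D(C–Cl) ≈ 340 kJ/mol

Let D be the C–Cl bond energy.
Σ(broken) = 1×342 + 6×422 + 1×607 + 1×417 = 3898
Σ(formed) = 2×342 + 1×D + 7×422 = 3638 + D
ΔH = Σ(broken) − Σ(formed) = (3898) − (3638 + D) = +260 − D
Setting this equal to −80 kJ gives D = 340 kJ/mol.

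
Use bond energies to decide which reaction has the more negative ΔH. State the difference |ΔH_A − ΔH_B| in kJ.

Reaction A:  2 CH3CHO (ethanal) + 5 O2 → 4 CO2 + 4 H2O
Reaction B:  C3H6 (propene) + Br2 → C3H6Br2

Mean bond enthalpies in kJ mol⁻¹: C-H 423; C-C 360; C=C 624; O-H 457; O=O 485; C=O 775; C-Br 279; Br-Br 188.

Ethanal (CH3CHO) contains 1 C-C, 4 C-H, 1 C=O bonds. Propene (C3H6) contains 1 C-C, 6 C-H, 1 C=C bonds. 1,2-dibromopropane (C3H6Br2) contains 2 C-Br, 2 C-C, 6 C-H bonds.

Reaction A:
  Bonds broken (reactants):
    C-C: 2 × 360 = 720
    C-H: 8 × 423 = 3384
    C=O: 2 × 775 = 1550
    O=O: 5 × 485 = 2425
    Σ(broken) = 8079 kJ
  Bonds formed (products):
    C=O: 8 × 775 = 6200
    O-H: 8 × 457 = 3656
    Σ(formed) = 9856 kJ
  ΔH_A = 8079 − 9856 = −1777 kJ
Reaction B:
  Bonds broken (reactants):
    Br-Br: 1 × 188 = 188
    C-C: 1 × 360 = 360
    C-H: 6 × 423 = 2538
    C=C: 1 × 624 = 624
    Σ(broken) = 3710 kJ
  Bonds formed (products):
    C-Br: 2 × 279 = 558
    C-C: 2 × 360 = 720
    C-H: 6 × 423 = 2538
    Σ(formed) = 3816 kJ
  ΔH_B = 3710 − 3816 = −106 kJ
ΔH_A − ΔH_B = −1671 kJ, so reaction A has the more negative ΔH; |ΔH_A − ΔH_B| = 1671 kJ.

Reaction A, by 1671 kJ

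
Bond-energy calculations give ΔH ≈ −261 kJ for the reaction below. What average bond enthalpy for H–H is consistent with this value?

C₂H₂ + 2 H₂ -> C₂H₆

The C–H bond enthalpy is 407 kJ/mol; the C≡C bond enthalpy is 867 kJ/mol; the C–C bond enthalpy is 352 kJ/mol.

Let D be the H–H bond energy.
Σ(broken) = 1×867 + 2×407 + 2×D = 1681 + 2D
Σ(formed) = 1×352 + 6×407 = 2794
ΔH = Σ(broken) − Σ(formed) = (1681 + 2D) − (2794) = −1113 + 2D
Setting this equal to −261 kJ gives 2D = 852, so D = 426 kJ/mol.

D(H–H) ≈ 426 kJ/mol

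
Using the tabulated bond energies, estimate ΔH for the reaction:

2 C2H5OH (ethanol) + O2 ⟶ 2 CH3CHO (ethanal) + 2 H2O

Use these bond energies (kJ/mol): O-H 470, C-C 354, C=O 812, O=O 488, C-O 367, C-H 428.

Bonds broken (reactants):
  C-C: 2 × 354 = 708
  C-H: 10 × 428 = 4280
  C-O: 2 × 367 = 734
  O-H: 2 × 470 = 940
  O=O: 1 × 488 = 488
  Σ(broken) = 7150 kJ
Bonds formed (products):
  C-C: 2 × 354 = 708
  C-H: 8 × 428 = 3424
  C=O: 2 × 812 = 1624
  O-H: 4 × 470 = 1880
  Σ(formed) = 7636 kJ
ΔH = Σ(broken) − Σ(formed) = 7150 − 7636 = −486 kJ

ΔH ≈ −486 kJ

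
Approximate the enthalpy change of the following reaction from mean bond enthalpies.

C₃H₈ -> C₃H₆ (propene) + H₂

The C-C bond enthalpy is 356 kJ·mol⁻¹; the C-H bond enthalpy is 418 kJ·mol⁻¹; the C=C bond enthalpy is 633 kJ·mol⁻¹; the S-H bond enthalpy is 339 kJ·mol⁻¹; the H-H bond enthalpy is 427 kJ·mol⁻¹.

ΔH ≈ +132 kJ

Bonds broken (reactants):
  C-C: 2 × 356 = 712
  C-H: 8 × 418 = 3344
  Σ(broken) = 4056 kJ
Bonds formed (products):
  C-C: 1 × 356 = 356
  C-H: 6 × 418 = 2508
  C=C: 1 × 633 = 633
  H-H: 1 × 427 = 427
  Σ(formed) = 3924 kJ
ΔH = Σ(broken) − Σ(formed) = 4056 − 3924 = +132 kJ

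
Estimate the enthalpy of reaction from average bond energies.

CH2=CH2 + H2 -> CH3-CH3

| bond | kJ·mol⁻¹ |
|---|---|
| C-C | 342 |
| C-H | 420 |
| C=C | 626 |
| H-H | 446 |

ΔH ≈ −110 kJ

Bonds broken (reactants):
  C-H: 4 × 420 = 1680
  C=C: 1 × 626 = 626
  H-H: 1 × 446 = 446
  Σ(broken) = 2752 kJ
Bonds formed (products):
  C-C: 1 × 342 = 342
  C-H: 6 × 420 = 2520
  Σ(formed) = 2862 kJ
ΔH = Σ(broken) − Σ(formed) = 2752 − 2862 = −110 kJ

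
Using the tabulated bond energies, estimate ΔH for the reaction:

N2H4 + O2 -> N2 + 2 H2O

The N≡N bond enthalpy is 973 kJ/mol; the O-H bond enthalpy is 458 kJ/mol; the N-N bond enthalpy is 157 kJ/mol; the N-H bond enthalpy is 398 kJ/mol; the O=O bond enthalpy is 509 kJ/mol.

ΔH ≈ −547 kJ

Bonds broken (reactants):
  N-H: 4 × 398 = 1592
  N-N: 1 × 157 = 157
  O=O: 1 × 509 = 509
  Σ(broken) = 2258 kJ
Bonds formed (products):
  N≡N: 1 × 973 = 973
  O-H: 4 × 458 = 1832
  Σ(formed) = 2805 kJ
ΔH = Σ(broken) − Σ(formed) = 2258 − 2805 = −547 kJ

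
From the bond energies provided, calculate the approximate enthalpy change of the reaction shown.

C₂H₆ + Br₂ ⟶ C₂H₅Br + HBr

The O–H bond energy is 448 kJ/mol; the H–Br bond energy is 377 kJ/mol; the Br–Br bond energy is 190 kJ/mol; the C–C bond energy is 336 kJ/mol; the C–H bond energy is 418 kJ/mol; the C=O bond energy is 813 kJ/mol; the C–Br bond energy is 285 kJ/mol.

ΔH ≈ −54 kJ

Bonds broken (reactants):
  Br–Br: 1 × 190 = 190
  C–C: 1 × 336 = 336
  C–H: 6 × 418 = 2508
  Σ(broken) = 3034 kJ
Bonds formed (products):
  C–Br: 1 × 285 = 285
  C–C: 1 × 336 = 336
  C–H: 5 × 418 = 2090
  H–Br: 1 × 377 = 377
  Σ(formed) = 3088 kJ
ΔH = Σ(broken) − Σ(formed) = 3034 − 3088 = −54 kJ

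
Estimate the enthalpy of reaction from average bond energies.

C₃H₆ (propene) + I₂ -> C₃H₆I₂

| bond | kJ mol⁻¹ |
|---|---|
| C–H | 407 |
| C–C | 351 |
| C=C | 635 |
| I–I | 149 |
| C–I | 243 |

ΔH ≈ −53 kJ

Bonds broken (reactants):
  C–C: 1 × 351 = 351
  C–H: 6 × 407 = 2442
  C=C: 1 × 635 = 635
  I–I: 1 × 149 = 149
  Σ(broken) = 3577 kJ
Bonds formed (products):
  C–C: 2 × 351 = 702
  C–H: 6 × 407 = 2442
  C–I: 2 × 243 = 486
  Σ(formed) = 3630 kJ
ΔH = Σ(broken) − Σ(formed) = 3577 − 3630 = −53 kJ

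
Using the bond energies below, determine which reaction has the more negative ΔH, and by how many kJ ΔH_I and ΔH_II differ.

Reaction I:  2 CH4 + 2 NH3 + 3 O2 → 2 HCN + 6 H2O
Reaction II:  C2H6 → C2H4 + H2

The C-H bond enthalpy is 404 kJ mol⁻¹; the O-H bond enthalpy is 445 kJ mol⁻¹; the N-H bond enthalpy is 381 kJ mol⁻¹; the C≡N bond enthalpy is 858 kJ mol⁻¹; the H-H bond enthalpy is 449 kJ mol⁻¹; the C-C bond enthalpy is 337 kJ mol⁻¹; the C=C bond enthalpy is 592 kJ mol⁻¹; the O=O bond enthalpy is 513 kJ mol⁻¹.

Reaction I:
  Bonds broken (reactants):
    C-H: 8 × 404 = 3232
    N-H: 6 × 381 = 2286
    O=O: 3 × 513 = 1539
    Σ(broken) = 7057 kJ
  Bonds formed (products):
    C≡N: 2 × 858 = 1716
    C-H: 2 × 404 = 808
    O-H: 12 × 445 = 5340
    Σ(formed) = 7864 kJ
  ΔH_I = 7057 − 7864 = −807 kJ
Reaction II:
  Bonds broken (reactants):
    C-C: 1 × 337 = 337
    C-H: 6 × 404 = 2424
    Σ(broken) = 2761 kJ
  Bonds formed (products):
    C-H: 4 × 404 = 1616
    C=C: 1 × 592 = 592
    H-H: 1 × 449 = 449
    Σ(formed) = 2657 kJ
  ΔH_II = 2761 − 2657 = +104 kJ
ΔH_I − ΔH_II = −911 kJ, so reaction I has the more negative ΔH; |ΔH_I − ΔH_II| = 911 kJ.

Reaction I, by 911 kJ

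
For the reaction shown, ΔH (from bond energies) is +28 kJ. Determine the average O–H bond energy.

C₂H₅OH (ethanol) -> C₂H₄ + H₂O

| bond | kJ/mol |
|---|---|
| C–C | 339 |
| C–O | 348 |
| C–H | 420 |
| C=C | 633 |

D(O–H) ≈ 446 kJ/mol

Let D be the O–H bond energy.
Σ(broken) = 1×339 + 5×420 + 1×348 + 1×D = 2787 + D
Σ(formed) = 4×420 + 1×633 + 2×D = 2313 + 2D
ΔH = Σ(broken) − Σ(formed) = (2787 + D) − (2313 + 2D) = +474 − D
Setting this equal to +28 kJ gives D = 446 kJ/mol.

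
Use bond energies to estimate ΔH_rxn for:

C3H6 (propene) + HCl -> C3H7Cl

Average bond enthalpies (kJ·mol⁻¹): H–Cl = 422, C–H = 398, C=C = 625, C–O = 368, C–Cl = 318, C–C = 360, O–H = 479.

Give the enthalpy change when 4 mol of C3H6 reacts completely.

Bonds broken (reactants):
  C–C: 1 × 360 = 360
  C–H: 6 × 398 = 2388
  C=C: 1 × 625 = 625
  H–Cl: 1 × 422 = 422
  Σ(broken) = 3795 kJ
Bonds formed (products):
  C–C: 2 × 360 = 720
  C–Cl: 1 × 318 = 318
  C–H: 7 × 398 = 2786
  Σ(formed) = 3824 kJ
ΔH = Σ(broken) − Σ(formed) = 3795 − 3824 = −29 kJ
For 4× the reaction as written: 4 × (−29) = −116 kJ

ΔH = −116 kJ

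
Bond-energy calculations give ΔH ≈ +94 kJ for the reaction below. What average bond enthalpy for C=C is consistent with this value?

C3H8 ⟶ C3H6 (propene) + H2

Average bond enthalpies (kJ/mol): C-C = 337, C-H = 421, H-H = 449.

D(C=C) ≈ 636 kJ/mol

Let D be the C=C bond energy.
Σ(broken) = 2×337 + 8×421 = 4042
Σ(formed) = 1×337 + 6×421 + 1×D + 1×449 = 3312 + D
ΔH = Σ(broken) − Σ(formed) = (4042) − (3312 + D) = +730 − D
Setting this equal to +94 kJ gives D = 636 kJ/mol.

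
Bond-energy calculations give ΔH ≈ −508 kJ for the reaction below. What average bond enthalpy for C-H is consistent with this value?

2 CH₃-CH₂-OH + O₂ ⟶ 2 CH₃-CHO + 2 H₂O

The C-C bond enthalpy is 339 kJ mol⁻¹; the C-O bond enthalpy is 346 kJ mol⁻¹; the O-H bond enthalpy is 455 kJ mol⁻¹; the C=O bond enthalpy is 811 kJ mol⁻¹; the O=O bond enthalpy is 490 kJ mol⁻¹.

Let D be the C-H bond energy.
Σ(broken) = 2×339 + 10×D + 2×346 + 2×455 + 1×490 = 2770 + 10D
Σ(formed) = 2×339 + 8×D + 2×811 + 4×455 = 4120 + 8D
ΔH = Σ(broken) − Σ(formed) = (2770 + 10D) − (4120 + 8D) = −1350 + 2D
Setting this equal to −508 kJ gives 2D = 842, so D = 421 kJ/mol.

D(C-H) ≈ 421 kJ/mol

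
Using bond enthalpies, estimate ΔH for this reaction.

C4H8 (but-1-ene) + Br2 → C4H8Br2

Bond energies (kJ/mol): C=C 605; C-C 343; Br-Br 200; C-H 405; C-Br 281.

Bonds broken (reactants):
  Br-Br: 1 × 200 = 200
  C-C: 2 × 343 = 686
  C-H: 8 × 405 = 3240
  C=C: 1 × 605 = 605
  Σ(broken) = 4731 kJ
Bonds formed (products):
  C-Br: 2 × 281 = 562
  C-C: 3 × 343 = 1029
  C-H: 8 × 405 = 3240
  Σ(formed) = 4831 kJ
ΔH = Σ(broken) − Σ(formed) = 4731 − 4831 = −100 kJ

ΔH ≈ −100 kJ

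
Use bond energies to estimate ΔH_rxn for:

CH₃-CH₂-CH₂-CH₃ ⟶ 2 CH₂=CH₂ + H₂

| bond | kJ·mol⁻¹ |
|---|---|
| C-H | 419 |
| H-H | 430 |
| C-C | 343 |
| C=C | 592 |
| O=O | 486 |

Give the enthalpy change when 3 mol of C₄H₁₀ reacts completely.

Bonds broken (reactants):
  C-C: 3 × 343 = 1029
  C-H: 10 × 419 = 4190
  Σ(broken) = 5219 kJ
Bonds formed (products):
  C-H: 8 × 419 = 3352
  C=C: 2 × 592 = 1184
  H-H: 1 × 430 = 430
  Σ(formed) = 4966 kJ
ΔH = Σ(broken) − Σ(formed) = 5219 − 4966 = +253 kJ
For 3× the reaction as written: 3 × (+253) = +759 kJ

ΔH = +759 kJ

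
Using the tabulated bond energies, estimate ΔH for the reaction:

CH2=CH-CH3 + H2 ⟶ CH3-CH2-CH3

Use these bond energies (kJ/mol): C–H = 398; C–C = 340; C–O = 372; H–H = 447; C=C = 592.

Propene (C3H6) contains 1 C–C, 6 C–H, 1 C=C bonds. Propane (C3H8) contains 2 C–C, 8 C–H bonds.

Bonds broken (reactants):
  C–C: 1 × 340 = 340
  C–H: 6 × 398 = 2388
  C=C: 1 × 592 = 592
  H–H: 1 × 447 = 447
  Σ(broken) = 3767 kJ
Bonds formed (products):
  C–C: 2 × 340 = 680
  C–H: 8 × 398 = 3184
  Σ(formed) = 3864 kJ
ΔH = Σ(broken) − Σ(formed) = 3767 − 3864 = −97 kJ

ΔH ≈ −97 kJ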